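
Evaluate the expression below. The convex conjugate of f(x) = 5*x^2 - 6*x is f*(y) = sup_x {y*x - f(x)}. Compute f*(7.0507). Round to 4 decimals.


f*(y) = sup_x {y*x - a*x^2 - b*x} = sup_x {(y-b)*x - a*x^2}
FOC: (y - b) - 2a*x = 0 => x* = (y - b)/(2a)
x* = (7.0507 + 6)/(2*5) = 1.3051
f*(7.0507) = (y-b)^2/(4a) = (7.0507 + 6)^2/(4*5)
= 170.3208/20 = 8.516


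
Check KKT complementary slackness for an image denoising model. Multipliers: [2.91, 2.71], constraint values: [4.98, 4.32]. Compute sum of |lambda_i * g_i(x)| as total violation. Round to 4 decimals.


KKT complementary slackness check:
lambda_1 * g_1 = 2.91 * 4.98 = 14.4918
lambda_2 * g_2 = 2.71 * 4.32 = 11.7072
Total violation = 14.4918 + 11.7072 = 26.199


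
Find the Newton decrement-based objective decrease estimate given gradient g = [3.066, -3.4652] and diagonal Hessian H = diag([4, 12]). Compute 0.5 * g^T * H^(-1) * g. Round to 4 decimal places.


Step 1: H is diagonal, so H^(-1) * g = [0.7665, -0.2888].
Step 2: g^T H^(-1) g = sum_i g_i^2 / H_ii
  = (3.066)^2/4 + (-3.4652)^2/12
  = 2.3501 + 1.0006 = 3.3507
Step 3: Objective decrease = 0.5 * g^T H^(-1) g = 1.6754


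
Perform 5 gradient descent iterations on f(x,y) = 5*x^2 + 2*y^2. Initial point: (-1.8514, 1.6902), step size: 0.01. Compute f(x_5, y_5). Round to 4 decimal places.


Gradient descent on f(x,y) = 5*x^2 + 2*y^2.
Starting point: (-1.8514, 1.6902), alpha = 0.01
Step 1: grad_x = 2*5*-1.8514 = -18.514, grad_y = 2*2*1.6902 = 6.7608
  x_1 = -1.8514 - 0.01*-18.514 = -1.6663
  y_1 = 1.6902 - 0.01*6.7608 = 1.6226
Step 2: grad_x = 2*5*-1.6663 = -16.6626, grad_y = 2*2*1.6226 = 6.4904
  x_2 = -1.6663 - 0.01*-16.6626 = -1.4996
  y_2 = 1.6226 - 0.01*6.4904 = 1.5577
Step 3: grad_x = 2*5*-1.4996 = -14.9963, grad_y = 2*2*1.5577 = 6.2308
  x_3 = -1.4996 - 0.01*-14.9963 = -1.3497
  y_3 = 1.5577 - 0.01*6.2308 = 1.4954
Step 4: grad_x = 2*5*-1.3497 = -13.4967, grad_y = 2*2*1.4954 = 5.9815
  x_4 = -1.3497 - 0.01*-13.4967 = -1.2147
  y_4 = 1.4954 - 0.01*5.9815 = 1.4356
Step 5: grad_x = 2*5*-1.2147 = -12.147, grad_y = 2*2*1.4356 = 5.7423
  x_5 = -1.2147 - 0.01*-12.147 = -1.0932
  y_5 = 1.4356 - 0.01*5.7423 = 1.3781
f(-1.0932, 1.3781) = 5*(-1.0932)^2 + 2*1.3781^2 = 9.7743


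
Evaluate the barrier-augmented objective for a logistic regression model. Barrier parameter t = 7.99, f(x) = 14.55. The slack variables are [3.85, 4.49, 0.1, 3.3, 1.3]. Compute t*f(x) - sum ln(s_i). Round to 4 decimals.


Step 1: Compute log-barrier.
ln values: [1.3481, 1.5019, -2.3026, 1.1939, 0.2624]
phi = -(1.3481 + 1.5019 - 2.3026 + 1.1939 + 0.2624) = -2.0036
Step 2: Compute augmented objective.
t*f(x) = 7.99*14.55 = 116.2545
Total = 116.2545 - 2.0036 = 114.2509


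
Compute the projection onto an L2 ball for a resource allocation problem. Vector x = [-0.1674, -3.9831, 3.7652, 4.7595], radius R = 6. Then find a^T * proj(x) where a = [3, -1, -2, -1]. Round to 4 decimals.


Step 1: Compute ||x|| (intermediates to 6 decimals).
||x|| = sqrt((-0.1674)^2 + (-3.9831)^2 + 3.7652^2 + 4.7595^2) = 7.261038
Step 2: Project.
Since ||x|| > R, scale = R/||x|| = 6/7.261038 = 0.826328, proj(x) = scale * x
proj(x) = [-0.138327, -3.291347, 3.11129, 3.932908]
Step 3: Dot product.
a^T * proj(x) = 3*(-0.138327) - 1*(-3.291347) - 2*3.11129 - 1*3.932908 = -7.2791


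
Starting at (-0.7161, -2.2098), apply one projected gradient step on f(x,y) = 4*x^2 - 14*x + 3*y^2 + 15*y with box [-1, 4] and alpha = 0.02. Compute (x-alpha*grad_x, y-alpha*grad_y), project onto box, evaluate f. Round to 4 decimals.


Step 1: Compute gradient at (-0.7161, -2.2098).
grad_x = 2*4*-0.7161 - 14 = -19.7288
grad_y = 2*3*-2.2098 + 15 = 1.7412
Step 2: Gradient step.
x_raw = -0.7161 - 0.02*-19.7288 = -0.3215
y_raw = -2.2098 - 0.02*1.7412 = -2.2446
Step 3: Project onto [-1, 4].
x_proj = clip(-0.3215) = -0.3215
y_proj = clip(-2.2446) = -1.0
Step 4: Evaluate f.
f(-0.3215, -1.0) = -7.0852


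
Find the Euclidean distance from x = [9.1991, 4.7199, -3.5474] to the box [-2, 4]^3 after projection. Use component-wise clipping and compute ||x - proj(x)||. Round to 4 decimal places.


Project each component onto [-2, 4].
clip(9.1991) = 4.0, clip(4.7199) = 4.0, clip(-3.5474) = -2.0
Projection = [4.0, 4.0, -2.0]
Squared diffs: [27.0306, 0.5183, 2.3944]
Distance = sqrt(29.9433) = 5.4721


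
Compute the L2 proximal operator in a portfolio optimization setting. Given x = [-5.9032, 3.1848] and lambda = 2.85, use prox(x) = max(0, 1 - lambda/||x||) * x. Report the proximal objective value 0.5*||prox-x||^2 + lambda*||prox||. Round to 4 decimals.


Step 1: Compute ||x||.
||x|| = 6.7075
Step 2: Compute scaling factor.
scale = max(0, 1 - 2.85/6.7075) = 0.5751
Step 3: prox(x) = [-3.3949, 1.8316]
||prox(x)|| = 3.8575
Step 4: Proximal objective.
0.5*||prox-x||^2 = 4.0613
lambda*||prox|| = 10.9939
Total = 15.0552


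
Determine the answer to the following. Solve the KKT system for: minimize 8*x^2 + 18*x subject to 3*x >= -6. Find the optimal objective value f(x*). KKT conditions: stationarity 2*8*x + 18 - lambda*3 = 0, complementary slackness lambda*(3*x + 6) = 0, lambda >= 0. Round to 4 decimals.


Step 1: Try lambda = 0 (constraint inactive).
Stationarity: 2*8*x + 18 = 0
x* = -18/(2*8) = -1.125
Check constraint: 3*-1.125 = -3.375 >= -6 -- satisfied.
Step 2: Compute optimal value.
f(x*) = 8*(-1.125)^2 + 18*(-1.125) = -10.125


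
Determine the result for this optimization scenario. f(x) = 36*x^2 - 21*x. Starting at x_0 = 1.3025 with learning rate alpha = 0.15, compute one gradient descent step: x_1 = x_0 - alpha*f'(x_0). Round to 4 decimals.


We compute the gradient at x_0 and apply the update.
f'(x) = 72*x - 21
f'(1.3025) = 72*1.3025 - 21 = 72.78
x_1 = 1.3025 - 0.15*72.78 = -9.6145


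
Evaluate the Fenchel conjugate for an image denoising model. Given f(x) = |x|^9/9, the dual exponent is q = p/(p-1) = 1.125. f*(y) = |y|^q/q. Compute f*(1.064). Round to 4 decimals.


The conjugate exponent q satisfies 1/p + 1/q = 1.
p = 9, so q = 9/(9 - 1) = 1.125
|y|^q = 1.064^1.125 = 1.0723
f*(1.064) = 1.0723 / 1.125 = 0.9531


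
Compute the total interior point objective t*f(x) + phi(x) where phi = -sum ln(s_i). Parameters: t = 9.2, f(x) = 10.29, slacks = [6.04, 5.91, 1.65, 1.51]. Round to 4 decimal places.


Step 1: Compute log-barrier.
ln values: [1.7984, 1.7766, 0.5008, 0.4121]
phi = -(1.7984 + 1.7766 + 0.5008 + 0.4121) = -4.4879
Step 2: Compute augmented objective.
t*f(x) = 9.2*10.29 = 94.668
Total = 94.668 - 4.4879 = 90.1801


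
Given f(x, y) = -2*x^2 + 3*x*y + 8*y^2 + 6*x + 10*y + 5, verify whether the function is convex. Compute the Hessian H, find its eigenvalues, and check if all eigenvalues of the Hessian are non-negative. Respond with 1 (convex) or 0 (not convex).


The Hessian of f(x,y) = -2*x^2 + 3*x*y + 8*y^2 + 6*x + 10*y + 5 is:
H = [[-4, 3], [3, 16]]
Trace = -4 + 16 = 12
Determinant = -4*16 - (3)^2 = -73
Discriminant = (12)^2 - 4*-73 = 436.0
Eigenvalues: lambda_1 = -4.4403, lambda_2 = 16.4403
The function is not convex.

0


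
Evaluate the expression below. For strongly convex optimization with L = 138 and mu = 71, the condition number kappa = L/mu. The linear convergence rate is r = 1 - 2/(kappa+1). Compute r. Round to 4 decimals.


Step 1: Compute the condition number.
kappa = L/mu = 138/71 = 1.9437
Step 2: Compute the convergence rate.
r = 1 - 2/(kappa + 1) = 1 - 2*mu/(L + mu) = (L - mu)/(L + mu) = 67/209 = 0.3206


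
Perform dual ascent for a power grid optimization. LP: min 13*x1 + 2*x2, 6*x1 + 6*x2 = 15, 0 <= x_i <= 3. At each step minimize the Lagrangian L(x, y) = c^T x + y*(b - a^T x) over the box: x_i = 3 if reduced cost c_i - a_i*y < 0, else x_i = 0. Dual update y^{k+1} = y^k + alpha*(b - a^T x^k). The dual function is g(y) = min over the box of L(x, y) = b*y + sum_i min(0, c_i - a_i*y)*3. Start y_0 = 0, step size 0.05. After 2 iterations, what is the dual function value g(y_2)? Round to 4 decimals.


Dual ascent for LP: min 13*x1 + 2*x2, 6*x1 + 6*x2 = 15, 0 <= x_i <= 3
Step 1: y^k = 0.0, reduced costs: (13.0, 2.0)
  x^k = (0.0, 0.0), subgradient = b - a^T x = 15.0
  y^{k+1} = 0.0 + 0.05*15.0 = 0.75
Step 2: y^k = 0.75, reduced costs: (8.5, -2.5)
  x^k = (0.0, 3.0), subgradient = b - a^T x = -3.0
  y^{k+1} = 0.75 + 0.05*-3.0 = 0.6
Dual objective at y_2 = 0.6: reduced costs (9.4, -1.6), box minimizer x = (0.0, 3.0)
g(y_2) = b*y + (c1 - a1*y)*x1 + (c2 - a2*y)*x2 = 15*0.6 + 9.4*0.0 + (-1.6)*3.0 = 9.0 + 0.0 - 4.8 = 4.2


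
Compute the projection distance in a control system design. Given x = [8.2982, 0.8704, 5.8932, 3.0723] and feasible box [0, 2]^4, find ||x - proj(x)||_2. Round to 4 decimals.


Project each component onto [0, 2].
clip(8.2982) = 2.0, clip(0.8704) = 0.8704, clip(5.8932) = 2.0, clip(3.0723) = 2.0
Projection = [2.0, 0.8704, 2.0, 2.0]
Squared diffs: [39.6673, 0.0, 15.157, 1.1498]
Distance = sqrt(55.9741) = 7.4816


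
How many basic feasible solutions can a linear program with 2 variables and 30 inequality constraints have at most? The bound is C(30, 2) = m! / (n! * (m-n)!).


Each vertex corresponds to some choice of n active constraints out of m, so the number of vertices is at most C(m, n) = m! / (n!(m-n)!).
m = 30, n = 2
Numerator: 30 * 29
Denominator: 2! = 2
C(30, 2) = 435


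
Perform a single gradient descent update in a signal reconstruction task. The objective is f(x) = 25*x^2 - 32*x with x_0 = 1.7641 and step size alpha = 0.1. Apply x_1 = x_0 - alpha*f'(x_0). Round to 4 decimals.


We compute the gradient at x_0 and apply the update.
f'(x) = 50*x - 32
f'(1.7641) = 50*1.7641 - 32 = 56.205
x_1 = 1.7641 - 0.1*56.205 = -3.8564


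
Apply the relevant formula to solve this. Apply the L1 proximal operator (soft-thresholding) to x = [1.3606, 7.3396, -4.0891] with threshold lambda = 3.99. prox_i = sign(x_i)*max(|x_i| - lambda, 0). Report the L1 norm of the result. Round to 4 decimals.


Soft-thresholding with lambda = 3.99:
prox(1.3606) = sign(1.3606)*max(|1.3606| - 3.99, 0) = 0.0
prox(7.3396) = sign(7.3396)*max(|7.3396| - 3.99, 0) = 3.3496
prox(-4.0891) = sign(-4.0891)*max(|-4.0891| - 3.99, 0) = -0.0991
prox(x) = [0.0, 3.3496, -0.0991]
||prox(x)||_1 = 0.0 + 3.3496 + 0.0991 = 3.4487


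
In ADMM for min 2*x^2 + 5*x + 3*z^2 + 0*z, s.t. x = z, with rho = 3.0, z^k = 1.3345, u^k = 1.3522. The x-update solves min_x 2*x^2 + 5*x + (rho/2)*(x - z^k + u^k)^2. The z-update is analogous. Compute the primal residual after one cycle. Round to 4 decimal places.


ADMM iteration with rho = 3.0, z^k = 1.3345, u^k = 1.3522
Step 1: x-update.
Minimize 2*x^2 + 5*x + (3.0/2)*(x - 1.3345 + 1.3522)^2
FOC: (2*2 + 3.0)*x = -5 + 3.0*(1.3345 - 1.3522)
x^{k+1} = -0.7219
Step 2: z-update.
Minimize 3*z^2 + 0*z + (3.0/2)*(-0.7219 - z + 1.3522)^2
FOC: (2*3 + 3.0)*z = 0 + 3.0*(-0.7219 + 1.3522)
z^{k+1} = 0.2101
Step 3: u-update.
u^{k+1} = 1.3522 - 0.7219 - 0.2101 = 0.4202
Step 4: Primal residual = |-0.7219 - 0.2101| = 0.932


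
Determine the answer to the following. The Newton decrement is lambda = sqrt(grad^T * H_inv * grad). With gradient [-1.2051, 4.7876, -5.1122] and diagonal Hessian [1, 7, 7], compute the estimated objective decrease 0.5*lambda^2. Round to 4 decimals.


Step 1: H is diagonal, so H^(-1) * g = [-1.2051, 0.6839, -0.7303].
Step 2: g^T H^(-1) g = sum_i g_i^2 / H_ii
  = (-1.2051)^2/1 + (4.7876)^2/7 + (-5.1122)^2/7
  = 1.4523 + 3.2744 + 3.7335 = 8.4602
Step 3: Objective decrease = 0.5 * g^T H^(-1) g = 4.2301


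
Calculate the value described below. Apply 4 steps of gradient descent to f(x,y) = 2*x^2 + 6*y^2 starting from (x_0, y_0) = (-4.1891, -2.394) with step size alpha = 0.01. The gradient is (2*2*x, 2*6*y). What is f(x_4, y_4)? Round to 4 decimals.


Gradient descent on f(x,y) = 2*x^2 + 6*y^2.
Starting point: (-4.1891, -2.394), alpha = 0.01
Step 1: grad_x = 2*2*-4.1891 = -16.7564, grad_y = 2*6*-2.394 = -28.728
  x_1 = -4.1891 - 0.01*-16.7564 = -4.0215
  y_1 = -2.394 - 0.01*-28.728 = -2.1067
Step 2: grad_x = 2*2*-4.0215 = -16.0861, grad_y = 2*6*-2.1067 = -25.2806
  x_2 = -4.0215 - 0.01*-16.0861 = -3.8607
  y_2 = -2.1067 - 0.01*-25.2806 = -1.8539
Step 3: grad_x = 2*2*-3.8607 = -15.4427, grad_y = 2*6*-1.8539 = -22.247
  x_3 = -3.8607 - 0.01*-15.4427 = -3.7062
  y_3 = -1.8539 - 0.01*-22.247 = -1.6314
Step 4: grad_x = 2*2*-3.7062 = -14.825, grad_y = 2*6*-1.6314 = -19.5773
  x_4 = -3.7062 - 0.01*-14.825 = -3.558
  y_4 = -1.6314 - 0.01*-19.5773 = -1.4357
f(-3.558, -1.4357) = 2*(-3.558)^2 + 6*(-1.4357)^2 = 37.6856


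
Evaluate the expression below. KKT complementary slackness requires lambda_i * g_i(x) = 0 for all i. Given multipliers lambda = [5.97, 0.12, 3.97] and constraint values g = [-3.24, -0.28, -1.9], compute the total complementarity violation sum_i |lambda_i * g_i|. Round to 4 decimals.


KKT complementary slackness check:
lambda_1 * g_1 = 5.97 * -3.24 = -19.3428
lambda_2 * g_2 = 0.12 * -0.28 = -0.0336
lambda_3 * g_3 = 3.97 * -1.9 = -7.543
Total violation = 19.3428 + 0.0336 + 7.543 = 26.9194


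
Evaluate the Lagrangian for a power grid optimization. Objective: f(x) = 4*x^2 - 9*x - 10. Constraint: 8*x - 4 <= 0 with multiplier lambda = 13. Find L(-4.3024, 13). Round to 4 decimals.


Step 1: Evaluate f(x).
f(-4.3024) = 4*(-4.3024)^2 - 9*(-4.3024) - 10 = 102.7642
Step 2: Evaluate g(x).
g(-4.3024) = 8*-4.3024 - 4 = -38.4192
Step 3: Compute Lagrangian.
L = 102.7642 + 13*-38.4192 = -396.6854


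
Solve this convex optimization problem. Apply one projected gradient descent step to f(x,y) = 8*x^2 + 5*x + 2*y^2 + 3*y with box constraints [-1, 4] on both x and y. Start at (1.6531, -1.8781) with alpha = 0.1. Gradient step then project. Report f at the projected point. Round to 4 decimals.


Step 1: Compute gradient at (1.6531, -1.8781).
grad_x = 2*8*1.6531 + 5 = 31.4496
grad_y = 2*2*-1.8781 + 3 = -4.5124
Step 2: Gradient step.
x_raw = 1.6531 - 0.1*31.4496 = -1.4919
y_raw = -1.8781 - 0.1*-4.5124 = -1.4269
Step 3: Project onto [-1, 4].
x_proj = clip(-1.4919) = -1.0
y_proj = clip(-1.4269) = -1.0
Step 4: Evaluate f.
f(-1.0, -1.0) = 2.0


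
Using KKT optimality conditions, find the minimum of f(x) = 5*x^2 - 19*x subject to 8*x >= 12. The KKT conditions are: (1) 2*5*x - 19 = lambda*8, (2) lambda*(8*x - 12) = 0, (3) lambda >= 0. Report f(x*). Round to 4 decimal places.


Step 1: Try lambda = 0 (constraint inactive).
Stationarity: 2*5*x - 19 = 0
x* = 19/(2*5) = 1.9
Check constraint: 8*1.9 = 15.2 >= 12 -- satisfied.
Step 2: Compute optimal value.
f(x*) = 5*1.9^2 - 19*1.9 = -18.05


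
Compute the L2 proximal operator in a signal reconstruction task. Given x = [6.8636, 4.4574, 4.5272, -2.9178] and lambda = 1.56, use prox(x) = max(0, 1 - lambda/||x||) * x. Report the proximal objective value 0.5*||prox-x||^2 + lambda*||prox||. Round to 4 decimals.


Step 1: Compute ||x||.
||x|| = 9.7973
Step 2: Compute scaling factor.
scale = max(0, 1 - 1.56/9.7973) = 0.8408
Step 3: prox(x) = [5.7707, 3.7477, 3.8063, -2.4532]
||prox(x)|| = 8.2373
Step 4: Proximal objective.
0.5*||prox-x||^2 = 1.2168
lambda*||prox|| = 12.8502
Total = 14.0669


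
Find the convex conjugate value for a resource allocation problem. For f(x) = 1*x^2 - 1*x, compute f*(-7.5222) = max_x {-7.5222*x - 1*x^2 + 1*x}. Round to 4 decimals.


f*(y) = sup_x {y*x - a*x^2 - b*x} = sup_x {(y-b)*x - a*x^2}
FOC: (y - b) - 2a*x = 0 => x* = (y - b)/(2a)
x* = (-7.5222 + 1)/(2*1) = -3.2611
f*(-7.5222) = (y-b)^2/(4a) = (-7.5222 + 1)^2/(4*1)
= 42.5391/4 = 10.6348


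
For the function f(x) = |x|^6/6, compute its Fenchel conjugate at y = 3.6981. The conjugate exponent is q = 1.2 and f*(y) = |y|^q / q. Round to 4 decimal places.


The conjugate exponent q satisfies 1/p + 1/q = 1.
p = 6, so q = 6/(6 - 1) = 1.2
|y|^q = 3.6981^1.2 = 4.8037
f*(3.6981) = 4.8037 / 1.2 = 4.0031


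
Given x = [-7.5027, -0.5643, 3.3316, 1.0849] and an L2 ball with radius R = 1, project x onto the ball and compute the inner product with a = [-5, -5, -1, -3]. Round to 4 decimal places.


Step 1: Compute ||x|| (intermediates to 6 decimals).
||x|| = sqrt((-7.5027)^2 + (-0.5643)^2 + 3.3316^2 + 1.0849^2) = 8.299729
Step 2: Project.
Since ||x|| > R, scale = R/||x|| = 1/8.299729 = 0.120486, proj(x) = scale * x
proj(x) = [-0.90397, -0.06799, 0.401411, 0.130715]
Step 3: Dot product.
a^T * proj(x) = -5*(-0.90397) - 5*(-0.06799) - 1*0.401411 - 3*0.130715 = 4.0662


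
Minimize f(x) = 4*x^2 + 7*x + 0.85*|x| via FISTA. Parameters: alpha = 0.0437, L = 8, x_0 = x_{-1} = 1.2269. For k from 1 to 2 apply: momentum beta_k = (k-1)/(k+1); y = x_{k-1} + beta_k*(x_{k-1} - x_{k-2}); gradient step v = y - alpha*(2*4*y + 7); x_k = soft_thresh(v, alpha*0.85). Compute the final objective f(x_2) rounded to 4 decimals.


FISTA on f(x) = 4*x^2 + 7*x + 0.85*|x|
L = 8, alpha = 0.0437
Iteration 1: beta = 0.0, y = 1.2269 + 0.0*(1.2269 - 1.2269) = 1.2269
  grad(y) = 16.8152, v = y - alpha*grad = 0.4921
  prox(v) = soft_thresh(0.4921, 0.0371) = 0.4549
Iteration 2: beta = 0.3333, y = 0.4549 + 0.3333*(0.4549 - 1.2269) = 0.1976
  grad(y) = 8.5809, v = y - alpha*grad = -0.1774
  prox(v) = soft_thresh(-0.1774, 0.0371) = -0.1402
f(x_2) = 4*(-0.1402)^2 + 7*(-0.1402) + 0.85*|-0.1402| = -0.7838


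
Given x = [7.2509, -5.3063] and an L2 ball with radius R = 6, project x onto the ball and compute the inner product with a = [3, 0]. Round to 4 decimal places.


Step 1: Compute ||x|| (intermediates to 6 decimals).
||x|| = sqrt(7.2509^2 + (-5.3063)^2) = 8.985119
Step 2: Project.
Since ||x|| > R, scale = R/||x|| = 6/8.985119 = 0.667771, proj(x) = scale * x
proj(x) = [4.841941, -3.543393]
Step 3: Dot product.
a^T * proj(x) = 3*4.841941 + 0*(-3.543393) = 14.5258


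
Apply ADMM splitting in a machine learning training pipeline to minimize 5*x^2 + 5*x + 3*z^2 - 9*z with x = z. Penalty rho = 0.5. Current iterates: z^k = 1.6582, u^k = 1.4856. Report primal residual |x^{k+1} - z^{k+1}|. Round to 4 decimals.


ADMM iteration with rho = 0.5, z^k = 1.6582, u^k = 1.4856
Step 1: x-update.
Minimize 5*x^2 + 5*x + (0.5/2)*(x - 1.6582 + 1.4856)^2
FOC: (2*5 + 0.5)*x = -5 + 0.5*(1.6582 - 1.4856)
x^{k+1} = -0.468
Step 2: z-update.
Minimize 3*z^2 - 9*z + (0.5/2)*(-0.468 - z + 1.4856)^2
FOC: (2*3 + 0.5)*z = 9 + 0.5*(-0.468 + 1.4856)
z^{k+1} = 1.4629
Step 3: u-update.
u^{k+1} = 1.4856 - 0.468 - 1.4629 = -0.4453
Step 4: Primal residual = |-0.468 - 1.4629| = 1.9309


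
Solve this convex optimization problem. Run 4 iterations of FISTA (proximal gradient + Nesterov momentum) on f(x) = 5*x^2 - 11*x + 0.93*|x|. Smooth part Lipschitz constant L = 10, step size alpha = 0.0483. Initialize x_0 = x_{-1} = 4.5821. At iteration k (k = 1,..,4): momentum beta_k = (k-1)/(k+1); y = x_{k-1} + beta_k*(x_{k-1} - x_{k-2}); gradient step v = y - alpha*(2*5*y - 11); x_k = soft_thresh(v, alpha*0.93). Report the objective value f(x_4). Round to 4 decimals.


FISTA on f(x) = 5*x^2 - 11*x + 0.93*|x|
L = 10, alpha = 0.0483
Iteration 1: beta = 0.0, y = 4.5821 + 0.0*(4.5821 - 4.5821) = 4.5821
  grad(y) = 34.821, v = y - alpha*grad = 2.9002
  prox(v) = soft_thresh(2.9002, 0.0449) = 2.8553
Iteration 2: beta = 0.3333, y = 2.8553 + 0.3333*(2.8553 - 4.5821) = 2.2797
  grad(y) = 11.7974, v = y - alpha*grad = 1.7099
  prox(v) = soft_thresh(1.7099, 0.0449) = 1.665
Iteration 3: beta = 0.5, y = 1.665 + 0.5*(1.665 - 2.8553) = 1.0698
  grad(y) = -0.3016, v = y - alpha*grad = 1.0844
  prox(v) = soft_thresh(1.0844, 0.0449) = 1.0395
Iteration 4: beta = 0.6, y = 1.0395 + 0.6*(1.0395 - 1.665) = 0.6642
  grad(y) = -4.3582, v = y - alpha*grad = 0.8747
  prox(v) = soft_thresh(0.8747, 0.0449) = 0.8298
f(x_4) = 5*0.8298^2 - 11*0.8298 + 0.93*|0.8298| = -4.9132


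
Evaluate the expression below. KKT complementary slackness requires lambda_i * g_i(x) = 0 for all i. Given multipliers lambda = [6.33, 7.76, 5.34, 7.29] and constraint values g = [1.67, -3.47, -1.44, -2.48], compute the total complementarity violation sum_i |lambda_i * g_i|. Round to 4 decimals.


KKT complementary slackness check:
lambda_1 * g_1 = 6.33 * 1.67 = 10.5711
lambda_2 * g_2 = 7.76 * -3.47 = -26.9272
lambda_3 * g_3 = 5.34 * -1.44 = -7.6896
lambda_4 * g_4 = 7.29 * -2.48 = -18.0792
Total violation = 10.5711 + 26.9272 + 7.6896 + 18.0792 = 63.2671


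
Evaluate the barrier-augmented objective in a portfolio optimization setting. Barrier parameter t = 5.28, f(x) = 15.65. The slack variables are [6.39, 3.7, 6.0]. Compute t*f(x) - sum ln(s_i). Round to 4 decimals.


Step 1: Compute log-barrier.
ln values: [1.8547, 1.3083, 1.7918]
phi = -(1.8547 + 1.3083 + 1.7918) = -4.9548
Step 2: Compute augmented objective.
t*f(x) = 5.28*15.65 = 82.632
Total = 82.632 - 4.9548 = 77.6772


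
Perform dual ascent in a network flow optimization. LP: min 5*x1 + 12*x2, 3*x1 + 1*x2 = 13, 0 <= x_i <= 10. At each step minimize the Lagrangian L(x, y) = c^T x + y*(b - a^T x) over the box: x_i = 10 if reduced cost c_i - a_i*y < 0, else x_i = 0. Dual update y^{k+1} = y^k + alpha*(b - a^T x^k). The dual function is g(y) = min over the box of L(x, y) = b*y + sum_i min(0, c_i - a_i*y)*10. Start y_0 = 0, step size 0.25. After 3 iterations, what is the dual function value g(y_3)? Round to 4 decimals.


Dual ascent for LP: min 5*x1 + 12*x2, 3*x1 + 1*x2 = 13, 0 <= x_i <= 10
Step 1: y^k = 0.0, reduced costs: (5.0, 12.0)
  x^k = (0.0, 0.0), subgradient = b - a^T x = 13.0
  y^{k+1} = 0.0 + 0.25*13.0 = 3.25
Step 2: y^k = 3.25, reduced costs: (-4.75, 8.75)
  x^k = (10.0, 0.0), subgradient = b - a^T x = -17.0
  y^{k+1} = 3.25 + 0.25*-17.0 = -1.0
Step 3: y^k = -1.0, reduced costs: (8.0, 13.0)
  x^k = (0.0, 0.0), subgradient = b - a^T x = 13.0
  y^{k+1} = -1.0 + 0.25*13.0 = 2.25
Dual objective at y_3 = 2.25: reduced costs (-1.75, 9.75), box minimizer x = (10.0, 0.0)
g(y_3) = b*y + (c1 - a1*y)*x1 + (c2 - a2*y)*x2 = 13*2.25 + (-1.75)*10.0 + 9.75*0.0 = 29.25 - 17.5 + 0.0 = 11.75


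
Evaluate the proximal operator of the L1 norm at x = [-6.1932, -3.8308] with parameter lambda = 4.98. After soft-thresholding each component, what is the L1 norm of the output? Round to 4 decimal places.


Soft-thresholding with lambda = 4.98:
prox(-6.1932) = sign(-6.1932)*max(|-6.1932| - 4.98, 0) = -1.2132
prox(-3.8308) = sign(-3.8308)*max(|-3.8308| - 4.98, 0) = 0.0
prox(x) = [-1.2132, 0.0]
||prox(x)||_1 = 1.2132 + 0.0 = 1.2132


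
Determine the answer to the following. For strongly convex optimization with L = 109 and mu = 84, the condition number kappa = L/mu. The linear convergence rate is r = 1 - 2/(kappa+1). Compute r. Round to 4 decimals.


Step 1: Compute the condition number.
kappa = L/mu = 109/84 = 1.2976
Step 2: Compute the convergence rate.
r = 1 - 2/(kappa + 1) = 1 - 2*mu/(L + mu) = (L - mu)/(L + mu) = 25/193 = 0.1295


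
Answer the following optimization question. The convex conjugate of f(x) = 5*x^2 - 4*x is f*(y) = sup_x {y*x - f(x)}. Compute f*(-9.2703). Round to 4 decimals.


f*(y) = sup_x {y*x - a*x^2 - b*x} = sup_x {(y-b)*x - a*x^2}
FOC: (y - b) - 2a*x = 0 => x* = (y - b)/(2a)
x* = (-9.2703 + 4)/(2*5) = -0.527
f*(-9.2703) = (y-b)^2/(4a) = (-9.2703 + 4)^2/(4*5)
= 27.7761/20 = 1.3888


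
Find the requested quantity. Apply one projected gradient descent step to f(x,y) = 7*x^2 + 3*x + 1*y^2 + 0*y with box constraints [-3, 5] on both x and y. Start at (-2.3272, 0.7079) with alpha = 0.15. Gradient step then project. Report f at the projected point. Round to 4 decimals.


Step 1: Compute gradient at (-2.3272, 0.7079).
grad_x = 2*7*-2.3272 + 3 = -29.5808
grad_y = 2*1*0.7079 + 0 = 1.4158
Step 2: Gradient step.
x_raw = -2.3272 - 0.15*-29.5808 = 2.1099
y_raw = 0.7079 - 0.15*1.4158 = 0.4955
Step 3: Project onto [-3, 5].
x_proj = clip(2.1099) = 2.1099
y_proj = clip(0.4955) = 0.4955
Step 4: Evaluate f.
f(2.1099, 0.4955) = 37.7376


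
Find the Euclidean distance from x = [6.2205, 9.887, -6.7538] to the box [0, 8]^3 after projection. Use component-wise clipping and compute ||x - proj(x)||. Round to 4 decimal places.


Project each component onto [0, 8].
clip(6.2205) = 6.2205, clip(9.887) = 8.0, clip(-6.7538) = 0.0
Projection = [6.2205, 8.0, 0.0]
Squared diffs: [0.0, 3.5608, 45.6138]
Distance = sqrt(49.1746) = 7.0125


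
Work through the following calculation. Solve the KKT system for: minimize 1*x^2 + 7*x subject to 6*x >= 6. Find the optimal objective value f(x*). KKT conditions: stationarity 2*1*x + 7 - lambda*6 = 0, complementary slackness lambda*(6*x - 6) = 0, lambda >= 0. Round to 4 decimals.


Step 1: Try lambda = 0 (constraint inactive).
x_unc = -7/(2*1) = -3.5
Check: 6*-3.5 = -21.0 < 6 -- violated!
Step 2: Constraint must be active: 6*x = 6
x* = 6/6 = 1.0
lambda = (2*1*1.0 + 7)/6 = 1.5
Step 3: Compute optimal value.
f(x*) = 1*1.0^2 + 7*1.0 = 8.0


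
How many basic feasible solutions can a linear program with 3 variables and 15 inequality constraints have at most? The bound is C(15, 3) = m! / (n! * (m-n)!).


Each vertex corresponds to some choice of n active constraints out of m, so the number of vertices is at most C(m, n) = m! / (n!(m-n)!).
m = 15, n = 3
Numerator: 15 * 14 * 13
Denominator: 3! = 6
C(15, 3) = 455


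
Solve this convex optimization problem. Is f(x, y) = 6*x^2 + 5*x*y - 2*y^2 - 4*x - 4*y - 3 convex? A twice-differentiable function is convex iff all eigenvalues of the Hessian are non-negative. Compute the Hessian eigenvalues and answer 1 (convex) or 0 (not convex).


The Hessian of f(x,y) = 6*x^2 + 5*x*y - 2*y^2 - 4*x - 4*y - 3 is:
H = [[12, 5], [5, -4]]
Trace = 12 - 4 = 8
Determinant = 12*-4 - (5)^2 = -73
Discriminant = (8)^2 - 4*-73 = 356.0
Eigenvalues: lambda_1 = -5.434, lambda_2 = 13.434
The function is not convex.

0


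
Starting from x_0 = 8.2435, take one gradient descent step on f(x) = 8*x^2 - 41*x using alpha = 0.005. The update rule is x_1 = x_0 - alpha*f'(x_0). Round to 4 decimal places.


We compute the gradient at x_0 and apply the update.
f'(x) = 16*x - 41
f'(8.2435) = 16*8.2435 - 41 = 90.896
x_1 = 8.2435 - 0.005*90.896 = 7.789


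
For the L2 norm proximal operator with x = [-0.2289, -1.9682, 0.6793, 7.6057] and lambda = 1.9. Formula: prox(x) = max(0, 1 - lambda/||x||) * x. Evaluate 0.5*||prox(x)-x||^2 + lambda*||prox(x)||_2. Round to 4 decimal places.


Step 1: Compute ||x||.
||x|| = 7.8889
Step 2: Compute scaling factor.
scale = max(0, 1 - 1.9/7.8889) = 0.7592
Step 3: prox(x) = [-0.1738, -1.4942, 0.5157, 5.7739]
||prox(x)|| = 5.9889
Step 4: Proximal objective.
0.5*||prox-x||^2 = 1.805
lambda*||prox|| = 11.3789
Total = 13.1839


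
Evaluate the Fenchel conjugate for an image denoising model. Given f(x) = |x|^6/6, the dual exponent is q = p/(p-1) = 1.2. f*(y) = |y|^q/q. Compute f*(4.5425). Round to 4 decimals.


The conjugate exponent q satisfies 1/p + 1/q = 1.
p = 6, so q = 6/(6 - 1) = 1.2
|y|^q = 4.5425^1.2 = 6.1483
f*(4.5425) = 6.1483 / 1.2 = 5.1236


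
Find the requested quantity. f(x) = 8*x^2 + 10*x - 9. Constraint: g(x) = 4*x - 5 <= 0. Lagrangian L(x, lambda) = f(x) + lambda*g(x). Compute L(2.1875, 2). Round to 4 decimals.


Step 1: Evaluate f(x).
f(2.1875) = 8*2.1875^2 + 10*2.1875 - 9 = 51.1563
Step 2: Evaluate g(x).
g(2.1875) = 4*2.1875 - 5 = 3.75
Step 3: Compute Lagrangian.
L = 51.1563 + 2*3.75 = 58.6563


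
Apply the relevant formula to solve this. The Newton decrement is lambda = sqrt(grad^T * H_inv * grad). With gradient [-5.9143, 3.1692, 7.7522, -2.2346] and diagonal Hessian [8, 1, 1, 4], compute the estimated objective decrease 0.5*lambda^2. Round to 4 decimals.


Step 1: H is diagonal, so H^(-1) * g = [-0.7393, 3.1692, 7.7522, -0.5587].
Step 2: g^T H^(-1) g = sum_i g_i^2 / H_ii
  = (-5.9143)^2/8 + (3.1692)^2/1 + (7.7522)^2/1 + (-2.2346)^2/4
  = 4.3724 + 10.0438 + 60.0966 + 1.2484 = 75.7612
Step 3: Objective decrease = 0.5 * g^T H^(-1) g = 37.8806


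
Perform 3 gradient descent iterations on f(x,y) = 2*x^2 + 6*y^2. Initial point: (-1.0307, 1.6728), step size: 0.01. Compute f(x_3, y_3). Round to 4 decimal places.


Gradient descent on f(x,y) = 2*x^2 + 6*y^2.
Starting point: (-1.0307, 1.6728), alpha = 0.01
Step 1: grad_x = 2*2*-1.0307 = -4.1228, grad_y = 2*6*1.6728 = 20.0736
  x_1 = -1.0307 - 0.01*-4.1228 = -0.9895
  y_1 = 1.6728 - 0.01*20.0736 = 1.4721
Step 2: grad_x = 2*2*-0.9895 = -3.9579, grad_y = 2*6*1.4721 = 17.6648
  x_2 = -0.9895 - 0.01*-3.9579 = -0.9499
  y_2 = 1.4721 - 0.01*17.6648 = 1.2954
Step 3: grad_x = 2*2*-0.9499 = -3.7996, grad_y = 2*6*1.2954 = 15.545
  x_3 = -0.9499 - 0.01*-3.7996 = -0.9119
  y_3 = 1.2954 - 0.01*15.545 = 1.14
f(-0.9119, 1.14) = 2*(-0.9119)^2 + 6*1.14^2 = 9.4603


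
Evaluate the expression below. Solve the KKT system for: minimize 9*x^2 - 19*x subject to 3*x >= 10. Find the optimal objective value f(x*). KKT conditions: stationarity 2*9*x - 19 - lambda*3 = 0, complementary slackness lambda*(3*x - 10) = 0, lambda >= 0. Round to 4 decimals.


Step 1: Try lambda = 0 (constraint inactive).
x_unc = 19/(2*9) = 1.0556
Check: 3*1.0556 = 3.1668 < 10 -- violated!
Step 2: Constraint must be active: 3*x = 10
x* = 10/3 = 3.3333 (rounded; the exact value 10/3 is used below)
lambda = (2*9*(10/3) - 19)/3 = 13.6667
Step 3: Compute optimal value.
f(x*) = 9*(10/3)^2 - 19*(10/3) = 36.6667


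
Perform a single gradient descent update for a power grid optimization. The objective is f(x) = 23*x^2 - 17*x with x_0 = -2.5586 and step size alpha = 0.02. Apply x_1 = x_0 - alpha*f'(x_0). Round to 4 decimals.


We compute the gradient at x_0 and apply the update.
f'(x) = 46*x - 17
f'(-2.5586) = 46*-2.5586 - 17 = -134.6956
x_1 = -2.5586 - 0.02*-134.6956 = 0.1353


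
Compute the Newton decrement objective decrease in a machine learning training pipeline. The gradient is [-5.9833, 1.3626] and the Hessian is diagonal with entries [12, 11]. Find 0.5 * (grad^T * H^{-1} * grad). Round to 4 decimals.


Step 1: H is diagonal, so H^(-1) * g = [-0.4986, 0.1239].
Step 2: g^T H^(-1) g = sum_i g_i^2 / H_ii
  = (-5.9833)^2/12 + (1.3626)^2/11
  = 2.9833 + 0.1688 = 3.1521
Step 3: Objective decrease = 0.5 * g^T H^(-1) g = 1.5761


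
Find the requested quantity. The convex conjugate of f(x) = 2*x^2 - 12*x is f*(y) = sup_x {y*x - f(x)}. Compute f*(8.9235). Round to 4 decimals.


f*(y) = sup_x {y*x - a*x^2 - b*x} = sup_x {(y-b)*x - a*x^2}
FOC: (y - b) - 2a*x = 0 => x* = (y - b)/(2a)
x* = (8.9235 + 12)/(2*2) = 5.2309
f*(8.9235) = (y-b)^2/(4a) = (8.9235 + 12)^2/(4*2)
= 437.7929/8 = 54.7241


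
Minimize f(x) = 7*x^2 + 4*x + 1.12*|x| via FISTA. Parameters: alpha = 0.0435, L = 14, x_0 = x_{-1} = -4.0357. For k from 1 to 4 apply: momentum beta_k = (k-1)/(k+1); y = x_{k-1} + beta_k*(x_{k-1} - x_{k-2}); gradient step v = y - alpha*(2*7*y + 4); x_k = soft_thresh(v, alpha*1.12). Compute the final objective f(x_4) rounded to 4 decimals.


FISTA on f(x) = 7*x^2 + 4*x + 1.12*|x|
L = 14, alpha = 0.0435
Iteration 1: beta = 0.0, y = -4.0357 + 0.0*(-4.0357 + 4.0357) = -4.0357
  grad(y) = -52.4998, v = y - alpha*grad = -1.752
  prox(v) = soft_thresh(-1.752, 0.0487) = -1.7032
Iteration 2: beta = 0.3333, y = -1.7032 + 0.3333*(-1.7032 + 4.0357) = -0.9258
  grad(y) = -8.9605, v = y - alpha*grad = -0.536
  prox(v) = soft_thresh(-0.536, 0.0487) = -0.4872
Iteration 3: beta = 0.5, y = -0.4872 + 0.5*(-0.4872 + 1.7032) = 0.1207
  grad(y) = 5.6904, v = y - alpha*grad = -0.1268
  prox(v) = soft_thresh(-0.1268, 0.0487) = -0.0781
Iteration 4: beta = 0.6, y = -0.0781 + 0.6*(-0.0781 + 0.4872) = 0.1674
  grad(y) = 6.3442, v = y - alpha*grad = -0.1085
  prox(v) = soft_thresh(-0.1085, 0.0487) = -0.0598
f(x_4) = 7*(-0.0598)^2 + 4*(-0.0598) + 1.12*|-0.0598| = -0.1472


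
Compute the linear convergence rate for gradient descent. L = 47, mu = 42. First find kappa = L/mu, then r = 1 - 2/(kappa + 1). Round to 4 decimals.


Step 1: Compute the condition number.
kappa = L/mu = 47/42 = 1.119
Step 2: Compute the convergence rate.
r = 1 - 2/(kappa + 1) = 1 - 2*mu/(L + mu) = (L - mu)/(L + mu) = 5/89 = 0.0562


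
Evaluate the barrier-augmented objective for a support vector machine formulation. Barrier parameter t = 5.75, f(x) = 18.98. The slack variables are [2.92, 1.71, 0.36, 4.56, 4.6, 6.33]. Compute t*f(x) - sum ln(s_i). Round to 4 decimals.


Step 1: Compute log-barrier.
ln values: [1.0716, 0.5365, -1.0217, 1.5173, 1.5261, 1.8453]
phi = -(1.0716 + 0.5365 - 1.0217 + 1.5173 + 1.5261 + 1.8453) = -5.4751
Step 2: Compute augmented objective.
t*f(x) = 5.75*18.98 = 109.135
Total = 109.135 - 5.4751 = 103.6599


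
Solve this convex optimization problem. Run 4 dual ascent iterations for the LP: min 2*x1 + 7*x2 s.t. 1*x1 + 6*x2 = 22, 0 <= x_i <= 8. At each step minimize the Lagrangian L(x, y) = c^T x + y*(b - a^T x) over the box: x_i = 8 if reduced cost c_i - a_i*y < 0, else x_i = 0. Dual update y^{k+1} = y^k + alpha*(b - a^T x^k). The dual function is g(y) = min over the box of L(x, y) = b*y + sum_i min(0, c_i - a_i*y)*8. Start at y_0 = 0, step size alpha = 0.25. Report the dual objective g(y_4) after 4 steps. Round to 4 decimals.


Dual ascent for LP: min 2*x1 + 7*x2, 1*x1 + 6*x2 = 22, 0 <= x_i <= 8
Step 1: y^k = 0.0, reduced costs: (2.0, 7.0)
  x^k = (0.0, 0.0), subgradient = b - a^T x = 22.0
  y^{k+1} = 0.0 + 0.25*22.0 = 5.5
Step 2: y^k = 5.5, reduced costs: (-3.5, -26.0)
  x^k = (8.0, 8.0), subgradient = b - a^T x = -34.0
  y^{k+1} = 5.5 + 0.25*-34.0 = -3.0
Step 3: y^k = -3.0, reduced costs: (5.0, 25.0)
  x^k = (0.0, 0.0), subgradient = b - a^T x = 22.0
  y^{k+1} = -3.0 + 0.25*22.0 = 2.5
Step 4: y^k = 2.5, reduced costs: (-0.5, -8.0)
  x^k = (8.0, 8.0), subgradient = b - a^T x = -34.0
  y^{k+1} = 2.5 + 0.25*-34.0 = -6.0
Dual objective at y_4 = -6.0: reduced costs (8.0, 43.0), box minimizer x = (0.0, 0.0)
g(y_4) = b*y + (c1 - a1*y)*x1 + (c2 - a2*y)*x2 = 22*(-6.0) + 8.0*0.0 + 43.0*0.0 = -132.0 + 0.0 + 0.0 = -132.0


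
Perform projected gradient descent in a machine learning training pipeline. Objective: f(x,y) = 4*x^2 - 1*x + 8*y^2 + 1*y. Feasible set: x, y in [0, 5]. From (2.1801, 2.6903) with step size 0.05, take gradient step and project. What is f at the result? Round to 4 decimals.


Step 1: Compute gradient at (2.1801, 2.6903).
grad_x = 2*4*2.1801 - 1 = 16.4408
grad_y = 2*8*2.6903 + 1 = 44.0448
Step 2: Gradient step.
x_raw = 2.1801 - 0.05*16.4408 = 1.3581
y_raw = 2.6903 - 0.05*44.0448 = 0.4881
Step 3: Project onto [0, 5].
x_proj = clip(1.3581) = 1.3581
y_proj = clip(0.4881) = 0.4881
Step 4: Evaluate f.
f(1.3581, 0.4881) = 8.4129


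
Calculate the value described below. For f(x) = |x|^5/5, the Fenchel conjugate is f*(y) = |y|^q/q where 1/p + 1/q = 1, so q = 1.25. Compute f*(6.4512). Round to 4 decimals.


The conjugate exponent q satisfies 1/p + 1/q = 1.
p = 5, so q = 5/(5 - 1) = 1.25
|y|^q = 6.4512^1.25 = 10.2814
f*(6.4512) = 10.2814 / 1.25 = 8.2251


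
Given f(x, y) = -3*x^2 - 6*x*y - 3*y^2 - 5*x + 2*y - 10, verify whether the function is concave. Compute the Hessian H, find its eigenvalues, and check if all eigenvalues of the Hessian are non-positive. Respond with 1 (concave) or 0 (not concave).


The Hessian of f(x,y) = -3*x^2 - 6*x*y - 3*y^2 - 5*x + 2*y - 10 is:
H = [[-6, -6], [-6, -6]]
Trace = -6 - 6 = -12
Determinant = -6*-6 - (-6)^2 = 0
Discriminant = (-12)^2 - 4*0 = 144.0
Eigenvalues: lambda_1 = -12.0, lambda_2 = 0.0
The function is concave.

1


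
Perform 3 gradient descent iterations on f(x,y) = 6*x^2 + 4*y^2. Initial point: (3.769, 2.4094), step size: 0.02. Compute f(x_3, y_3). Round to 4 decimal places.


Gradient descent on f(x,y) = 6*x^2 + 4*y^2.
Starting point: (3.769, 2.4094), alpha = 0.02
Step 1: grad_x = 2*6*3.769 = 45.228, grad_y = 2*4*2.4094 = 19.2752
  x_1 = 3.769 - 0.02*45.228 = 2.8644
  y_1 = 2.4094 - 0.02*19.2752 = 2.0239
Step 2: grad_x = 2*6*2.8644 = 34.3733, grad_y = 2*4*2.0239 = 16.1912
  x_2 = 2.8644 - 0.02*34.3733 = 2.177
  y_2 = 2.0239 - 0.02*16.1912 = 1.7001
Step 3: grad_x = 2*6*2.177 = 26.1237, grad_y = 2*4*1.7001 = 13.6006
  x_3 = 2.177 - 0.02*26.1237 = 1.6545
  y_3 = 1.7001 - 0.02*13.6006 = 1.4281
f(1.6545, 1.4281) = 6*1.6545^2 + 4*1.4281^2 = 24.5817


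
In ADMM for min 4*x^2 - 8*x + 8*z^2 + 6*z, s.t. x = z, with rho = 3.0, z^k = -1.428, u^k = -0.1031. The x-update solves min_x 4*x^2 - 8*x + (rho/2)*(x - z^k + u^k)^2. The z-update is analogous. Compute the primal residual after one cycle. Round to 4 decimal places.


ADMM iteration with rho = 3.0, z^k = -1.428, u^k = -0.1031
Step 1: x-update.
Minimize 4*x^2 - 8*x + (3.0/2)*(x + 1.428 - 0.1031)^2
FOC: (2*4 + 3.0)*x = 8 + 3.0*(-1.428 + 0.1031)
x^{k+1} = 0.3659
Step 2: z-update.
Minimize 8*z^2 + 6*z + (3.0/2)*(0.3659 - z - 0.1031)^2
FOC: (2*8 + 3.0)*z = -6 + 3.0*(0.3659 - 0.1031)
z^{k+1} = -0.2743
Step 3: u-update.
u^{k+1} = -0.1031 + 0.3659 + 0.2743 = 0.5371
Step 4: Primal residual = |0.3659 + 0.2743| = 0.6402


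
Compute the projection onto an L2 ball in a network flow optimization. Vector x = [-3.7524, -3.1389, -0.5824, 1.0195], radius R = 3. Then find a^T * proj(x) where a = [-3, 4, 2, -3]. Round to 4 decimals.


Step 1: Compute ||x|| (intermediates to 6 decimals).
||x|| = sqrt((-3.7524)^2 + (-3.1389)^2 + (-0.5824)^2 + 1.0195^2) = 5.03108
Step 2: Project.
Since ||x|| > R, scale = R/||x|| = 3/5.03108 = 0.596293, proj(x) = scale * x
proj(x) = [-2.23753, -1.871704, -0.347281, 0.607921]
Step 3: Dot product.
a^T * proj(x) = -3*(-2.23753) + 4*(-1.871704) + 2*(-0.347281) - 3*0.607921 = -3.2926


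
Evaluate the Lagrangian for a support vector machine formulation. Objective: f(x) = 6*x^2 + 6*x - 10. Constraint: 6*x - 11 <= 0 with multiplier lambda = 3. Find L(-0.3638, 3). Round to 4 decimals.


Step 1: Evaluate f(x).
f(-0.3638) = 6*(-0.3638)^2 + 6*(-0.3638) - 10 = -11.3887
Step 2: Evaluate g(x).
g(-0.3638) = 6*-0.3638 - 11 = -13.1828
Step 3: Compute Lagrangian.
L = -11.3887 + 3*-13.1828 = -50.9371


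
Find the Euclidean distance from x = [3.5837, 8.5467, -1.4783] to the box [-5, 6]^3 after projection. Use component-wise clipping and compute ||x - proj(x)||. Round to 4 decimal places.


Project each component onto [-5, 6].
clip(3.5837) = 3.5837, clip(8.5467) = 6.0, clip(-1.4783) = -1.4783
Projection = [3.5837, 6.0, -1.4783]
Squared diffs: [0.0, 6.4857, 0.0]
Distance = sqrt(6.4857) = 2.5467


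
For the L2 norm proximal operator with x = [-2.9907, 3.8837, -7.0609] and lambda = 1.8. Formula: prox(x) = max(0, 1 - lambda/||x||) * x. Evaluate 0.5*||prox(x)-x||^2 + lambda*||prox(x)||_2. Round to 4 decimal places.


Step 1: Compute ||x||.
||x|| = 8.5956
Step 2: Compute scaling factor.
scale = max(0, 1 - 1.8/8.5956) = 0.7906
Step 3: prox(x) = [-2.3644, 3.0704, -5.5823]
||prox(x)|| = 6.7956
Step 4: Proximal objective.
0.5*||prox-x||^2 = 1.62
lambda*||prox|| = 12.2321
Total = 13.852


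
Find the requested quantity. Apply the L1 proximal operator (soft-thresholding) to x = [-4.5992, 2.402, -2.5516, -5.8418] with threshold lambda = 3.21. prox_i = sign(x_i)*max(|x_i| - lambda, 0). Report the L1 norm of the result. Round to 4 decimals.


Soft-thresholding with lambda = 3.21:
prox(-4.5992) = sign(-4.5992)*max(|-4.5992| - 3.21, 0) = -1.3892
prox(2.402) = sign(2.402)*max(|2.402| - 3.21, 0) = 0.0
prox(-2.5516) = sign(-2.5516)*max(|-2.5516| - 3.21, 0) = 0.0
prox(-5.8418) = sign(-5.8418)*max(|-5.8418| - 3.21, 0) = -2.6318
prox(x) = [-1.3892, 0.0, 0.0, -2.6318]
||prox(x)||_1 = 1.3892 + 0.0 + 0.0 + 2.6318 = 4.021


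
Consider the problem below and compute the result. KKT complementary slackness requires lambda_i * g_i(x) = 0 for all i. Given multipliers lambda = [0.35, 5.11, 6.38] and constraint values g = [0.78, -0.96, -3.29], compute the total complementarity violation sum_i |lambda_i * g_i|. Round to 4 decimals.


KKT complementary slackness check:
lambda_1 * g_1 = 0.35 * 0.78 = 0.273
lambda_2 * g_2 = 5.11 * -0.96 = -4.9056
lambda_3 * g_3 = 6.38 * -3.29 = -20.9902
Total violation = 0.273 + 4.9056 + 20.9902 = 26.1688


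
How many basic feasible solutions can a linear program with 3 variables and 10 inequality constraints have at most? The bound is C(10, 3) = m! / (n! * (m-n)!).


Each vertex corresponds to some choice of n active constraints out of m, so the number of vertices is at most C(m, n) = m! / (n!(m-n)!).
m = 10, n = 3
Numerator: 10 * 9 * 8
Denominator: 3! = 6
C(10, 3) = 120


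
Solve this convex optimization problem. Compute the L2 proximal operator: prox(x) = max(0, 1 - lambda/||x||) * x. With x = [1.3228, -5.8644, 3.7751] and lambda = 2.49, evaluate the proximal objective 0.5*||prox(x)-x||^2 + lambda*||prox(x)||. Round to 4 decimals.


Step 1: Compute ||x||.
||x|| = 7.0988
Step 2: Compute scaling factor.
scale = max(0, 1 - 2.49/7.0988) = 0.6492
Step 3: prox(x) = [0.8588, -3.8074, 2.4509]
||prox(x)|| = 4.6088
Step 4: Proximal objective.
0.5*||prox-x||^2 = 3.1001
lambda*||prox|| = 11.4759
Total = 14.5759
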